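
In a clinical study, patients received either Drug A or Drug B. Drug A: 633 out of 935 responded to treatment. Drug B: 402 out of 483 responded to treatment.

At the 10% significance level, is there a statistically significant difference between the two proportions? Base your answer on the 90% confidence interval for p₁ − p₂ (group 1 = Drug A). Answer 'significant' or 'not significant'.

significant

p̂₁ = 633/935 = 0.6770 and p̂₂ = 402/483 = 0.8323.
SE₁ = √(p̂₁(1−p̂₁)/n₁) = √(0.6770·0.3230/935) = 0.01529; SE₂ = √(0.8323·0.1677/483) = 0.01700.
Independent samples: SE of the difference = √(SE₁² + SE₂²) = √(0.0002337841 + 0.000289) = 0.02286.
z* for 90% confidence is 1.645, so the margin of error is 1.645 × 0.02286 = 0.03760.
Point estimate p̂₁ − p̂₂ = 0.6770 − 0.8323 = -0.1553.
-0.1553 ± 0.03760 → (-0.19290, -0.11770).
The interval (-0.19290, -0.11770) does not contain 0, so the difference is significant.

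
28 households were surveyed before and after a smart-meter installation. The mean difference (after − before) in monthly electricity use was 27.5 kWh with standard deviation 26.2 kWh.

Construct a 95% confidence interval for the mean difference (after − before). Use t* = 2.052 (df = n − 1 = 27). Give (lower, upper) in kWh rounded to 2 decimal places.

Paired design: SE = s_d/√n = 26.2/√28 = 4.9513.
t* = 2.052; margin of error = 2.052 × 4.9513 = 10.1601.
27.5 ± 10.1601 → (17.34, 37.66).

(17.34, 37.66)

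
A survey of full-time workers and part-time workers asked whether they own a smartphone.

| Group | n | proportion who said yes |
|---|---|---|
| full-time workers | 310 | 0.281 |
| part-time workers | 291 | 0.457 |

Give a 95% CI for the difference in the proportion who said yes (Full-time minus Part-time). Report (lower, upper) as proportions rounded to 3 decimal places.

SE₁ = √(p̂₁(1−p̂₁)/n₁) = √(0.2810·0.7190/310) = 0.02553; SE₂ = √(0.4570·0.5430/291) = 0.02920.
Independent samples: SE of the difference = √(SE₁² + SE₂²) = √(0.0006517809 + 0.00085264) = 0.03879.
z* for 95% confidence is 1.960, so the margin of error is 1.960 × 0.03879 = 0.07603.
Point estimate p̂₁ − p̂₂ = 0.2810 − 0.4570 = -0.1760.
-0.1760 ± 0.07603 → (-0.252, -0.100).

(-0.252, -0.100)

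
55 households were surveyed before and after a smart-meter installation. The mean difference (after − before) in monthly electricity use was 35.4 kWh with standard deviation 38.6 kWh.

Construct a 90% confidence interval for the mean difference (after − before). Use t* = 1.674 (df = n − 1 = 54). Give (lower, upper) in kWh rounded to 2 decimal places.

This is a matched-pairs design, so SE = s_d/√n = 38.6/√55 = 5.2048.
Margin = 1.674 × 5.2048 = 8.7128; the interval is 35.4 ± 8.7128 = (26.69, 44.11).

(26.69, 44.11)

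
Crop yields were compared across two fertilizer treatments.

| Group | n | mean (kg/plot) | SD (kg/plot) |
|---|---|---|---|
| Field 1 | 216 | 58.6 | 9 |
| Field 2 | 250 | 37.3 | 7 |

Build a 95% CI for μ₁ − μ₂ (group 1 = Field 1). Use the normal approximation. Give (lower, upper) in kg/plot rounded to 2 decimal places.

(19.82, 22.78)

Standard errors of each mean: 9/√216 = 0.6124 and 7/√250 = 0.4427.
SE(x̄₁ − x̄₂) = √(0.6124² + 0.4427²) = 0.7557 for independent samples with unequal variances.
With z* = 1.960, the margin is 1.960 × 0.7557 = 1.4812.
x̄₁ − x̄₂ = 58.6 − 37.3 = 21.3000; the interval is 21.3000 ± 1.4812 = (19.82, 22.78).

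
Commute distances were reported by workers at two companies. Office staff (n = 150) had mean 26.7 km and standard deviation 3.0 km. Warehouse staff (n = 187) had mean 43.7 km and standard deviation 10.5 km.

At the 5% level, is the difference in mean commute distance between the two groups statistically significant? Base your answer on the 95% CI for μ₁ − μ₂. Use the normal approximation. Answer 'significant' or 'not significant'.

SE₁ = s₁/√n₁ = 3.0/√150 = 0.2449; SE₂ = 10.5/√187 = 0.7678.
Independent samples, unequal variances: SE_diff = √(SE₁² + SE₂²) = √(0.05997601 + 0.58951684) = 0.8059.
z* = 1.960, so margin of error = 1.960 × 0.8059 = 1.5796.
Difference in means = 26.7 − 43.7 = -17.0000.
-17.0000 ± 1.5796 → (-18.5796, -15.4204).
The interval (-18.5796, -15.4204) does not contain 0, so the difference is significant.

significant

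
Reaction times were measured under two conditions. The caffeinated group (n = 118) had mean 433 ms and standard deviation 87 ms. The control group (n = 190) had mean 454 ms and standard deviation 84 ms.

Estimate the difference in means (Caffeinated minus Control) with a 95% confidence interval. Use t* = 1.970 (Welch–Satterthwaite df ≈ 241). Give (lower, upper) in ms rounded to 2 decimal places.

SE₁ = s₁/√n₁ = 87/√118 = 8.0090; SE₂ = 84/√190 = 6.0940.
Independent samples, unequal variances: SE_diff = √(SE₁² + SE₂²) = √(64.144081 + 37.136836) = 10.0638.
t* = 1.970, so margin of error = 1.970 × 10.0638 = 19.8257.
Difference in means = 433 − 454 = -21.0000.
-21.0000 ± 19.8257 → (-40.83, -1.17).

(-40.83, -1.17)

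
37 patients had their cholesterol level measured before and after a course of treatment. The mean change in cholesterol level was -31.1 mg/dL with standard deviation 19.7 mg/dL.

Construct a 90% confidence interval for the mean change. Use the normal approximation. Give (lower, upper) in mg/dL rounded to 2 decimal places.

(-36.43, -25.77)

This is a matched-pairs design, so SE = s_d/√n = 19.7/√37 = 3.2387.
Margin = 1.645 × 3.2387 = 5.3277; the interval is -31.1 ± 5.3277 = (-36.43, -25.77).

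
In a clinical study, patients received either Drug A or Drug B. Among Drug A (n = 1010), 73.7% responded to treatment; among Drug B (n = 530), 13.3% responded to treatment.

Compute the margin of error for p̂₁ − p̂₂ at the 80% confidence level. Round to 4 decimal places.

0.0259

SE₁ = √(p̂₁(1−p̂₁)/n₁) = √(0.7370·0.2630/1010) = 0.01385; SE₂ = √(0.1330·0.8670/530) = 0.01475.
Independent samples: SE of the difference = √(SE₁² + SE₂²) = √(0.0001918225 + 0.0002175625) = 0.02023.
z* for 80% confidence is 1.282, so the margin of error is 1.282 × 0.02023 = 0.02593.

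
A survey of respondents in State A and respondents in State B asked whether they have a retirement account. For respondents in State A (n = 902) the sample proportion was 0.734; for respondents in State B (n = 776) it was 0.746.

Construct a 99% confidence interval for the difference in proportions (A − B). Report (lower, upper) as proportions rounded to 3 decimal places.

The two standard errors are √(0.7340×0.2660/902) = 0.01471 and √(0.7460×0.2540/776) = 0.01563.
Because the samples are independent, SE_diff = √(0.01471² + 0.01563²) = 0.02146.
Using z* = 2.576 for 99%, ME = 2.576 × 0.02146 = 0.05528.
p̂₁ − p̂₂ = -0.0120; interval -0.0120 ± 0.05528 gives (-0.067, 0.043).

(-0.067, 0.043)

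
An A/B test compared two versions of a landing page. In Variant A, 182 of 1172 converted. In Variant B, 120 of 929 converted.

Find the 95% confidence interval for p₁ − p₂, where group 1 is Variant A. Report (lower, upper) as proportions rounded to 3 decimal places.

First, p̂₁ = 182/1172 = 0.1553; p̂₂ = 120/929 = 0.1292.
The two standard errors are √(0.1553×0.8447/1172) = 0.01058 and √(0.1292×0.8708/929) = 0.01100.
Because the samples are independent, SE_diff = √(0.01058² + 0.01100²) = 0.01526.
Using z* = 1.960 for 95%, ME = 1.960 × 0.01526 = 0.02991.
p̂₁ − p̂₂ = 0.0261; interval 0.0261 ± 0.02991 gives (-0.004, 0.056).

(-0.004, 0.056)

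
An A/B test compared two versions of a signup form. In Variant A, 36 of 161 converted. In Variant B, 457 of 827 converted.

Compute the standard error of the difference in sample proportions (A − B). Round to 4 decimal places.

p̂₁ = 36/161 = 0.2236 and p̂₂ = 457/827 = 0.5526.
SE₁ = √(p̂₁(1−p̂₁)/n₁) = √(0.2236·0.7764/161) = 0.03284; SE₂ = √(0.5526·0.4474/827) = 0.01729.
Independent samples: SE of the difference = √(SE₁² + SE₂²) = √(0.0010784656 + 0.0002989441) = 0.03711.

0.0371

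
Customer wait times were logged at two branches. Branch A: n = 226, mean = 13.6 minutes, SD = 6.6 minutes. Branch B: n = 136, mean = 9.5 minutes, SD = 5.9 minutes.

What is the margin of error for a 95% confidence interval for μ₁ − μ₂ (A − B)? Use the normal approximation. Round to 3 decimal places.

1.313

Standard errors of each mean: 6.6/√226 = 0.4390 and 5.9/√136 = 0.5059.
SE(x̄₁ − x̄₂) = √(0.4390² + 0.5059²) = 0.6698 for independent samples with unequal variances.
With z* = 1.960, the margin is 1.960 × 0.6698 = 1.3128.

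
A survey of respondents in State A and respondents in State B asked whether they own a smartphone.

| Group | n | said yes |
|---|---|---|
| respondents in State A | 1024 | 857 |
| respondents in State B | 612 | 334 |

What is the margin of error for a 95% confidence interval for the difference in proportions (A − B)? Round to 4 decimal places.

Sample proportions: 857/1024 = 0.8369, 334/612 = 0.5458.
Each SE is √(p̂(1−p̂)/n): √(0.8369·0.1631/1024) = 0.01155 and √(0.5458·0.4542/612) = 0.02013.
SE(p̂₁ − p̂₂) = √(SE₁² + SE₂²) = √(0.0001334025 + 0.0004052169) = 0.02321, since the two samples are independent.
At 95% confidence z* = 1.960; margin = 1.960 × 0.02321 = 0.04549.

0.0455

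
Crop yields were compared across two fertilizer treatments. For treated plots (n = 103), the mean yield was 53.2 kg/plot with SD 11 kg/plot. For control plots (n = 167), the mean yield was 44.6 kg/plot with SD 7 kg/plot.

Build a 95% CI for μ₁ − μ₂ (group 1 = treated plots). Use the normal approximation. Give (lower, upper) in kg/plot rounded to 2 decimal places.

(6.23, 10.97)

Per-group SEs: s₁/√n₁ = 11/√103 = 1.0839, s₂/√n₂ = 7/√167 = 0.5417.
Unpooled SE of the difference: √(1.17483921 + 0.29343889) = 1.2117.
Margin of error = z* · SE = 1.960 × 1.2117 = 2.3749.
x̄₁ − x̄₂ = 53.2 − 44.6 = 8.6000.
CI: 8.6000 ± 2.3749 = (6.23, 10.97).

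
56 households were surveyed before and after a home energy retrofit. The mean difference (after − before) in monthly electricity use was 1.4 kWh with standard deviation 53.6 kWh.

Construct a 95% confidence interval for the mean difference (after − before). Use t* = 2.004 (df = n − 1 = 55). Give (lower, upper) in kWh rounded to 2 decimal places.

This is a matched-pairs design, so SE = s_d/√n = 53.6/√56 = 7.1626.
Margin = 2.004 × 7.1626 = 14.3539; the interval is 1.4 ± 14.3539 = (-12.95, 15.75).

(-12.95, 15.75)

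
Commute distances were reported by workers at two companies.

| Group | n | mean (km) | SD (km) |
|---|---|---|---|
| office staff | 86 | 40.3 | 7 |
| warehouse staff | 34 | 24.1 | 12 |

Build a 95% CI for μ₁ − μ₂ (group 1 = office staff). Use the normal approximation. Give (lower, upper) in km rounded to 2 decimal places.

(11.90, 20.50)

Standard errors of each mean: 7/√86 = 0.7548 and 12/√34 = 2.0580.
SE(x̄₁ − x̄₂) = √(0.7548² + 2.0580²) = 2.1921 for independent samples with unequal variances.
With z* = 1.960, the margin is 1.960 × 2.1921 = 4.2965.
x̄₁ − x̄₂ = 40.3 − 24.1 = 16.2000; the interval is 16.2000 ± 4.2965 = (11.90, 20.50).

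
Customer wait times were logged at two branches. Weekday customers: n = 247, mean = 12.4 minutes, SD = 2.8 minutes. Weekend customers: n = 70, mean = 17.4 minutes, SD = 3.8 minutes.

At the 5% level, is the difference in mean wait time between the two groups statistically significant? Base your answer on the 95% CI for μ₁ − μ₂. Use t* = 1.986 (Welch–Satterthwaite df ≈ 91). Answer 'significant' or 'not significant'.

significant

Per-group SEs: s₁/√n₁ = 2.8/√247 = 0.1782, s₂/√n₂ = 3.8/√70 = 0.4542.
Unpooled SE of the difference: √(0.03175524 + 0.20629764) = 0.4879.
Margin of error = t* · SE = 1.986 × 0.4879 = 0.9690.
x̄₁ − x̄₂ = 12.4 − 17.4 = -5.0000.
CI: -5.0000 ± 0.9690 = (-5.9690, -4.0310).
The interval (-5.9690, -4.0310) does not contain 0, so the difference is significant.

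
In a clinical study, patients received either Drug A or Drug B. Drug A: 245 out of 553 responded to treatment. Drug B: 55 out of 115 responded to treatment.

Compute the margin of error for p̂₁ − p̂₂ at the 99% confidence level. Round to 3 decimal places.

p̂₁ = 245/553 = 0.4430 and p̂₂ = 55/115 = 0.4783.
SE₁ = √(p̂₁(1−p̂₁)/n₁) = √(0.4430·0.5570/553) = 0.02112; SE₂ = √(0.4783·0.5217/115) = 0.04658.
Independent samples: SE of the difference = √(SE₁² + SE₂²) = √(0.0004460544 + 0.0021696964) = 0.05114.
z* for 99% confidence is 2.576, so the margin of error is 2.576 × 0.05114 = 0.13174.

0.132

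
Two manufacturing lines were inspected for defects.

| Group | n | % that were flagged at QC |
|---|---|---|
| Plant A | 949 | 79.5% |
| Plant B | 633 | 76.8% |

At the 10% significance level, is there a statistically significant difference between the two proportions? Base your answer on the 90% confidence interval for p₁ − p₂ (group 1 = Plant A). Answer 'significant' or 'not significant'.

not significant

The two standard errors are √(0.7950×0.2050/949) = 0.01310 and √(0.7680×0.2320/633) = 0.01678.
Because the samples are independent, SE_diff = √(0.01310² + 0.01678²) = 0.02129.
Using z* = 1.645 for 90%, ME = 1.645 × 0.02129 = 0.03502.
p̂₁ − p̂₂ = 0.0270; interval 0.0270 ± 0.03502 gives (-0.00802, 0.06202).
The interval (-0.00802, 0.06202) contains 0, so the difference is not significant.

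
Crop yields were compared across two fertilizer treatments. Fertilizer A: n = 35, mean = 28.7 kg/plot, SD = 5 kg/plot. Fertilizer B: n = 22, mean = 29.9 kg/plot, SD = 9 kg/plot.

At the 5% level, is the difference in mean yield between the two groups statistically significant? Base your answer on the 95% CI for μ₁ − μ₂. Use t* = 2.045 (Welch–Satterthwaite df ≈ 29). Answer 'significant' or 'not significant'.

Per-group SEs: s₁/√n₁ = 5/√35 = 0.8452, s₂/√n₂ = 9/√22 = 1.9188.
Unpooled SE of the difference: √(0.71436304 + 3.68179344) = 2.0967.
Margin of error = t* · SE = 2.045 × 2.0967 = 4.2878.
x̄₁ − x̄₂ = 28.7 − 29.9 = -1.2000.
CI: -1.2000 ± 4.2878 = (-5.4878, 3.0878).
The interval (-5.4878, 3.0878) contains 0, so the difference is not significant.

not significant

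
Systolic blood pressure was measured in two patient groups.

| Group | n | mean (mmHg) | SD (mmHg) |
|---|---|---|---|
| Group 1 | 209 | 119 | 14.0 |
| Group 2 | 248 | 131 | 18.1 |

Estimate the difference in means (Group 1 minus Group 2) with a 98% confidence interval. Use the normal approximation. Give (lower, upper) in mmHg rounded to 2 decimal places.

(-15.50, -8.50)

SE₁ = s₁/√n₁ = 14.0/√209 = 0.9684; SE₂ = 18.1/√248 = 1.1494.
Independent samples, unequal variances: SE_diff = √(SE₁² + SE₂²) = √(0.93779856 + 1.32112036) = 1.5030.
z* = 2.326, so margin of error = 2.326 × 1.5030 = 3.4960.
Difference in means = 119 − 131 = -12.0000.
-12.0000 ± 3.4960 → (-15.50, -8.50).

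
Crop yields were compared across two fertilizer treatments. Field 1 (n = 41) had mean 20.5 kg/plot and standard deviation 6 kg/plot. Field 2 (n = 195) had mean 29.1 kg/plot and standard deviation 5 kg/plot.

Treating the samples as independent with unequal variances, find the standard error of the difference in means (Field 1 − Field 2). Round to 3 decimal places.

1.003

SE₁ = s₁/√n₁ = 6/√41 = 0.9370; SE₂ = 5/√195 = 0.3581.
Independent samples, unequal variances: SE_diff = √(SE₁² + SE₂²) = √(0.877969 + 0.12823561) = 1.0031.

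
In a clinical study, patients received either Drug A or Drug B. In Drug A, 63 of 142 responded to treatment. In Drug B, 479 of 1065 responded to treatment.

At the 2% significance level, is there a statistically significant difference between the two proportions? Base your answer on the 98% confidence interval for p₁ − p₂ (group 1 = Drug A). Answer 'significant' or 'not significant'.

not significant

p̂₁ = 63/142 = 0.4437 and p̂₂ = 479/1065 = 0.4498.
SE₁ = √(p̂₁(1−p̂₁)/n₁) = √(0.4437·0.5563/142) = 0.04169; SE₂ = √(0.4498·0.5502/1065) = 0.01524.
Independent samples: SE of the difference = √(SE₁² + SE₂²) = √(0.0017380561 + 0.0002322576) = 0.04439.
z* for 98% confidence is 2.326, so the margin of error is 2.326 × 0.04439 = 0.10325.
Point estimate p̂₁ − p̂₂ = 0.4437 − 0.4498 = -0.0061.
-0.0061 ± 0.10325 → (-0.10935, 0.09715).
The interval (-0.10935, 0.09715) contains 0, so the difference is not significant.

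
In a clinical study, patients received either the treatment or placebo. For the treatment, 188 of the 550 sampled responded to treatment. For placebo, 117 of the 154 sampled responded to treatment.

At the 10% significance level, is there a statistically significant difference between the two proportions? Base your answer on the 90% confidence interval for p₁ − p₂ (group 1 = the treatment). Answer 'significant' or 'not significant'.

significant

p̂₁ = 188/550 = 0.3418 and p̂₂ = 117/154 = 0.7597.
SE₁ = √(p̂₁(1−p̂₁)/n₁) = √(0.3418·0.6582/550) = 0.02022; SE₂ = √(0.7597·0.2403/154) = 0.03443.
Independent samples: SE of the difference = √(SE₁² + SE₂²) = √(0.0004088484 + 0.0011854249) = 0.03993.
z* for 90% confidence is 1.645, so the margin of error is 1.645 × 0.03993 = 0.06568.
Point estimate p̂₁ − p̂₂ = 0.3418 − 0.7597 = -0.4179.
-0.4179 ± 0.06568 → (-0.48358, -0.35222).
The interval (-0.48358, -0.35222) does not contain 0, so the difference is significant.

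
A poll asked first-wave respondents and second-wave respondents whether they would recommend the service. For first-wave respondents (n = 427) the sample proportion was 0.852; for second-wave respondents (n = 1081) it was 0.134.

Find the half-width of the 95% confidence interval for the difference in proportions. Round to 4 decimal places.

Each SE is √(p̂(1−p̂)/n): √(0.8520·0.1480/427) = 0.01718 and √(0.1340·0.8660/1081) = 0.01036.
SE(p̂₁ − p̂₂) = √(SE₁² + SE₂²) = √(0.0002951524 + 0.0001073296) = 0.02006, since the two samples are independent.
At 95% confidence z* = 1.960; margin = 1.960 × 0.02006 = 0.03932.

0.0393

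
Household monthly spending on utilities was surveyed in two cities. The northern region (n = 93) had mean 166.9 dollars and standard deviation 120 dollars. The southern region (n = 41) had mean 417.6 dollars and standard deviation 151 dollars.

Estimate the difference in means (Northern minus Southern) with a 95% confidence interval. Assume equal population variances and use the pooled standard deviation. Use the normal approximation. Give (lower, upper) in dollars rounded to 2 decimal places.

s_p = √[((n₁−1)s₁² + (n₂−1)s₂²)/(n₁+n₂−2)] = √[(92·120² + 40·151²)/132] = 130.1759.
SE = 130.1759·√(1/93 + 1/41) = 24.4034.
With z* = 1.960, margin = 1.960 × 24.4034 = 47.8307.
x̄₁ − x̄₂ = 166.9 − 417.6 = -250.7000; interval -250.7000 ± 47.8307 = (-298.53, -202.87).

(-298.53, -202.87)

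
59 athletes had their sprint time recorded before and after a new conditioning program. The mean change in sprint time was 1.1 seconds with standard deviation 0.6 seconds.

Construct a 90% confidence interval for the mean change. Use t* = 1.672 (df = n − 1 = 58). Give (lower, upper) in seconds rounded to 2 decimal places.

(0.97, 1.23)

This is a matched-pairs design, so SE = s_d/√n = 0.6/√59 = 0.0781.
Margin = 1.672 × 0.0781 = 0.1306; the interval is 1.1 ± 0.1306 = (0.97, 1.23).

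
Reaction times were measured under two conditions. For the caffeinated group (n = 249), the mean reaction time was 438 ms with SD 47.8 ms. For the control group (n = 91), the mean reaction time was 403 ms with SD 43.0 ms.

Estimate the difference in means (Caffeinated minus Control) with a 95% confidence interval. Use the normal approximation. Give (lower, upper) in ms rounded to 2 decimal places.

(24.36, 45.64)

Per-group SEs: s₁/√n₁ = 47.8/√249 = 3.0292, s₂/√n₂ = 43.0/√91 = 4.5076.
Unpooled SE of the difference: √(9.17605264 + 20.31845776) = 5.4309.
Margin of error = z* · SE = 1.960 × 5.4309 = 10.6446.
x̄₁ − x̄₂ = 438 − 403 = 35.0000.
CI: 35.0000 ± 10.6446 = (24.36, 45.64).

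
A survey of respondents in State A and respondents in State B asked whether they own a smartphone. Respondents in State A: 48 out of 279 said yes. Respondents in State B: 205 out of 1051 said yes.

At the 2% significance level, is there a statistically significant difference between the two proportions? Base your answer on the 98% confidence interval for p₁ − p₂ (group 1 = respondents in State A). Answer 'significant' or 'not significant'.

not significant

First, p̂₁ = 48/279 = 0.1720; p̂₂ = 205/1051 = 0.1951.
The two standard errors are √(0.1720×0.8280/279) = 0.02259 and √(0.1951×0.8049/1051) = 0.01222.
Because the samples are independent, SE_diff = √(0.02259² + 0.01222²) = 0.02568.
Using z* = 2.326 for 98%, ME = 2.326 × 0.02568 = 0.05973.
p̂₁ − p̂₂ = -0.0231; interval -0.0231 ± 0.05973 gives (-0.08283, 0.03663).
The interval (-0.08283, 0.03663) contains 0, so the difference is not significant.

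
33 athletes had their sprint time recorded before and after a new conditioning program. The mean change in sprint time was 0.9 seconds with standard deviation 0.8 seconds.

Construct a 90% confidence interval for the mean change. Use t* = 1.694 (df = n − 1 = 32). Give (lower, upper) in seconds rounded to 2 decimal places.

This is a matched-pairs design, so SE = s_d/√n = 0.8/√33 = 0.1393.
Margin = 1.694 × 0.1393 = 0.2360; the interval is 0.9 ± 0.2360 = (0.66, 1.14).

(0.66, 1.14)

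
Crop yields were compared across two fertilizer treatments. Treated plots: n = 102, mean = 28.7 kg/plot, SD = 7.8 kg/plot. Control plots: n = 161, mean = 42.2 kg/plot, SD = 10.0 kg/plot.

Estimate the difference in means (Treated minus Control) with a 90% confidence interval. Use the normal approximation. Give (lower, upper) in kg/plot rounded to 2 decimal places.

(-15.32, -11.68)

Standard errors of each mean: 7.8/√102 = 0.7723 and 10.0/√161 = 0.7881.
SE(x̄₁ − x̄₂) = √(0.7723² + 0.7881²) = 1.1034 for independent samples with unequal variances.
With z* = 1.645, the margin is 1.645 × 1.1034 = 1.8151.
x̄₁ − x̄₂ = 28.7 − 42.2 = -13.5000; the interval is -13.5000 ± 1.8151 = (-15.32, -11.68).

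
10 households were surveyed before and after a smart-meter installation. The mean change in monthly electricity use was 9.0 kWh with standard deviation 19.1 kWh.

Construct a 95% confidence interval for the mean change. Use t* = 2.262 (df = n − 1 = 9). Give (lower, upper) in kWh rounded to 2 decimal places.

This is a matched-pairs design, so SE = s_d/√n = 19.1/√10 = 6.0400.
Margin = 2.262 × 6.0400 = 13.6625; the interval is 9.0 ± 13.6625 = (-4.66, 22.66).

(-4.66, 22.66)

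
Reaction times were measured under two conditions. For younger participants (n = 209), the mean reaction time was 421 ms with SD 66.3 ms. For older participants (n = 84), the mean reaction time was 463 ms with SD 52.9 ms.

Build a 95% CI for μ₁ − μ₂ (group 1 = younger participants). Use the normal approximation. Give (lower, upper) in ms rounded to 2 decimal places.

SE₁ = s₁/√n₁ = 66.3/√209 = 4.5861; SE₂ = 52.9/√84 = 5.7719.
Independent samples, unequal variances: SE_diff = √(SE₁² + SE₂²) = √(21.03231321 + 33.31482961) = 7.3721.
z* = 1.960, so margin of error = 1.960 × 7.3721 = 14.4493.
Difference in means = 421 − 463 = -42.0000.
-42.0000 ± 14.4493 → (-56.45, -27.55).

(-56.45, -27.55)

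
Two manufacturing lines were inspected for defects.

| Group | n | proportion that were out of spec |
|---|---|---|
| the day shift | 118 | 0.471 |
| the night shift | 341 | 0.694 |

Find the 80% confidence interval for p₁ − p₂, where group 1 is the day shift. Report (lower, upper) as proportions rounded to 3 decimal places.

(-0.290, -0.156)

The two standard errors are √(0.4710×0.5290/118) = 0.04595 and √(0.6940×0.3060/341) = 0.02496.
Because the samples are independent, SE_diff = √(0.04595² + 0.02496²) = 0.05229.
Using z* = 1.282 for 80%, ME = 1.282 × 0.05229 = 0.06704.
p̂₁ − p̂₂ = -0.2230; interval -0.2230 ± 0.06704 gives (-0.290, -0.156).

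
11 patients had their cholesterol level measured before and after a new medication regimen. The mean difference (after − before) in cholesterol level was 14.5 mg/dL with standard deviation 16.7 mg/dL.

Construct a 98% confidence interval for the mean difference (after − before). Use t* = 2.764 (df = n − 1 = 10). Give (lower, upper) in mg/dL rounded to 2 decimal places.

This is a matched-pairs design, so SE = s_d/√n = 16.7/√11 = 5.0352.
Margin = 2.764 × 5.0352 = 13.9173; the interval is 14.5 ± 13.9173 = (0.58, 28.42).

(0.58, 28.42)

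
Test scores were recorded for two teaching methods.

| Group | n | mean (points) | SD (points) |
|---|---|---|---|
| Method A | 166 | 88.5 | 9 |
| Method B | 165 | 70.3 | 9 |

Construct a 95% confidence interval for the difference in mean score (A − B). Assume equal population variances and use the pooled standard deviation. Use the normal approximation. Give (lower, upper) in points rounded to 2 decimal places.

(16.26, 20.14)

Pooled variance s_p² = [165·9² + 164·9²] / (166+165−2) = 81.0000, so s_p = 9.0000.
SE_diff = s_p·√(1/n₁ + 1/n₂) = 9.0000·√(1/166 + 1/165) = 0.9894.
z* = 1.960; margin = 1.960 × 0.9894 = 1.9392.
Difference = 88.5 − 70.3 = 18.2000.
18.2000 ± 1.9392 → (16.26, 20.14).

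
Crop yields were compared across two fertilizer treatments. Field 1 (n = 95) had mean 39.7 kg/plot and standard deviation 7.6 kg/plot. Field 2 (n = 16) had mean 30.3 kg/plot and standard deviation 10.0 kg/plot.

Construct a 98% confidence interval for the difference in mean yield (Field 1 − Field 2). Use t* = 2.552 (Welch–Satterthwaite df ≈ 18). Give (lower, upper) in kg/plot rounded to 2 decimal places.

(2.72, 16.08)

Standard errors of each mean: 7.6/√95 = 0.7797 and 10.0/√16 = 2.5000.
SE(x̄₁ − x̄₂) = √(0.7797² + 2.5000²) = 2.6188 for independent samples with unequal variances.
With t* = 2.552, the margin is 2.552 × 2.6188 = 6.6832.
x̄₁ − x̄₂ = 39.7 − 30.3 = 9.4000; the interval is 9.4000 ± 6.6832 = (2.72, 16.08).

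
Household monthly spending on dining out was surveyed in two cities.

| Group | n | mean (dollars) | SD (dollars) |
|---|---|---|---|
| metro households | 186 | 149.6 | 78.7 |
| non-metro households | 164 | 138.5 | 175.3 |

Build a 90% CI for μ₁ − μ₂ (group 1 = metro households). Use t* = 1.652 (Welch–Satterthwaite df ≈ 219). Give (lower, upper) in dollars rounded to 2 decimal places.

SE₁ = s₁/√n₁ = 78.7/√186 = 5.7706; SE₂ = 175.3/√164 = 13.6886.
Independent samples, unequal variances: SE_diff = √(SE₁² + SE₂²) = √(33.29982436 + 187.37776996) = 14.8552.
t* = 1.652, so margin of error = 1.652 × 14.8552 = 24.5408.
Difference in means = 149.6 − 138.5 = 11.1000.
11.1000 ± 24.5408 → (-13.44, 35.64).

(-13.44, 35.64)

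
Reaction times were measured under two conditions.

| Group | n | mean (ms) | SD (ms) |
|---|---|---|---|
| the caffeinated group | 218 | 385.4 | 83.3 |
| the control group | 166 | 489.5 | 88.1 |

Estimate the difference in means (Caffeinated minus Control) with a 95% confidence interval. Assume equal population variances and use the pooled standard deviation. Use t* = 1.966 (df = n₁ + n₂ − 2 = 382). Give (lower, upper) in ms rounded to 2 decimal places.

Pooled variance s_p² = [217·83.3² + 165·88.1²] / (218+166−2) = 7294.2534, so s_p = 85.4064.
SE_diff = s_p·√(1/n₁ + 1/n₂) = 85.4064·√(1/218 + 1/166) = 8.7978.
t* = 1.966; margin = 1.966 × 8.7978 = 17.2965.
Difference = 385.4 − 489.5 = -104.1000.
-104.1000 ± 17.2965 → (-121.40, -86.80).

(-121.40, -86.80)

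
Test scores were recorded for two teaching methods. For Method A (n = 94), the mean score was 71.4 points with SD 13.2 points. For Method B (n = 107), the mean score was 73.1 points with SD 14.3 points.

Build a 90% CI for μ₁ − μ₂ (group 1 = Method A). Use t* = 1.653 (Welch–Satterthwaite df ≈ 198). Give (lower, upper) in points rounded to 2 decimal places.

(-4.91, 1.51)

Per-group SEs: s₁/√n₁ = 13.2/√94 = 1.3615, s₂/√n₂ = 14.3/√107 = 1.3824.
Unpooled SE of the difference: √(1.85368225 + 1.91102976) = 1.9403.
Margin of error = t* · SE = 1.653 × 1.9403 = 3.2073.
x̄₁ − x̄₂ = 71.4 − 73.1 = -1.7000.
CI: -1.7000 ± 3.2073 = (-4.91, 1.51).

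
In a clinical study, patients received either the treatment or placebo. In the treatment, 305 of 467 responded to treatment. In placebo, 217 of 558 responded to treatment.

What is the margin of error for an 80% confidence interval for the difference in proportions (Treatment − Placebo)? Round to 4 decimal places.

0.0387

Sample proportions: 305/467 = 0.6531, 217/558 = 0.3889.
Each SE is √(p̂(1−p̂)/n): √(0.6531·0.3469/467) = 0.02203 and √(0.3889·0.6111/558) = 0.02064.
SE(p̂₁ − p̂₂) = √(SE₁² + SE₂²) = √(0.0004853209 + 0.0004260096) = 0.03019, since the two samples are independent.
At 80% confidence z* = 1.282; margin = 1.282 × 0.03019 = 0.03870.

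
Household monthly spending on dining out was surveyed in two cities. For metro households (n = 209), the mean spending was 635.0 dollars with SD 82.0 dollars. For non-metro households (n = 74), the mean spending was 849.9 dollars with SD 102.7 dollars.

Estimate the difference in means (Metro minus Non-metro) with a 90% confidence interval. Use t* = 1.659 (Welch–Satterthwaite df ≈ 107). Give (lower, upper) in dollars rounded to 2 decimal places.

(-236.83, -192.97)

Per-group SEs: s₁/√n₁ = 82.0/√209 = 5.6721, s₂/√n₂ = 102.7/√74 = 11.9386.
Unpooled SE of the difference: √(32.17271841 + 142.53016996) = 13.2175.
Margin of error = t* · SE = 1.659 × 13.2175 = 21.9278.
x̄₁ − x̄₂ = 635.0 − 849.9 = -214.9000.
CI: -214.9000 ± 21.9278 = (-236.83, -192.97).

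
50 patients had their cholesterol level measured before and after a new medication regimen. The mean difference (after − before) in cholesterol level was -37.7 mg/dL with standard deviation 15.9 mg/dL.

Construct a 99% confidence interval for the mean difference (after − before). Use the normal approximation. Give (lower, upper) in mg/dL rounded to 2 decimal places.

(-43.49, -31.91)

Paired design: SE = s_d/√n = 15.9/√50 = 2.2486.
z* = 2.576; margin of error = 2.576 × 2.2486 = 5.7924.
-37.7 ± 5.7924 → (-43.49, -31.91).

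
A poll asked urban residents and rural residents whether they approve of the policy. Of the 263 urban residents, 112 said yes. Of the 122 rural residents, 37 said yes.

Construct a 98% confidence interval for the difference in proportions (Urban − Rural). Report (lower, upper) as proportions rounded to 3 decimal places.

Sample proportions: 112/263 = 0.4259, 37/122 = 0.3033.
Each SE is √(p̂(1−p̂)/n): √(0.4259·0.5741/263) = 0.03049 and √(0.3033·0.6967/122) = 0.04162.
SE(p̂₁ − p̂₂) = √(SE₁² + SE₂²) = √(0.0009296401 + 0.0017322244) = 0.05159, since the two samples are independent.
At 98% confidence z* = 2.326; margin = 2.326 × 0.05159 = 0.12000.
The difference is 0.4259 − 0.3033 = 0.1226, so the interval is 0.1226 ± 0.12000 = (0.003, 0.243).

(0.003, 0.243)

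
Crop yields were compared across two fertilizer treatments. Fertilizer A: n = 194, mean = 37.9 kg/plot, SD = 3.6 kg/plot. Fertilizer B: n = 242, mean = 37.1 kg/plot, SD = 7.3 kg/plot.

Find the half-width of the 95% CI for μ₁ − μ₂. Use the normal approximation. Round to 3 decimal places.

SE₁ = s₁/√n₁ = 3.6/√194 = 0.2585; SE₂ = 7.3/√242 = 0.4693.
Independent samples, unequal variances: SE_diff = √(SE₁² + SE₂²) = √(0.06682225 + 0.22024249) = 0.5358.
z* = 1.960, so margin of error = 1.960 × 0.5358 = 1.0502.

1.050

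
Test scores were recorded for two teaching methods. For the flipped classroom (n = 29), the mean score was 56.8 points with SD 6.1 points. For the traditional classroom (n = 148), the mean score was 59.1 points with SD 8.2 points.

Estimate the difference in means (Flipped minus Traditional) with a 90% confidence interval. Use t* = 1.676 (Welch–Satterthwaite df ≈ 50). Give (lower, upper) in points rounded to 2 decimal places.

SE₁ = s₁/√n₁ = 6.1/√29 = 1.1327; SE₂ = 8.2/√148 = 0.6740.
Independent samples, unequal variances: SE_diff = √(SE₁² + SE₂²) = √(1.28300929 + 0.454276) = 1.3181.
t* = 1.676, so margin of error = 1.676 × 1.3181 = 2.2091.
Difference in means = 56.8 − 59.1 = -2.3000.
-2.3000 ± 2.2091 → (-4.51, -0.09).

(-4.51, -0.09)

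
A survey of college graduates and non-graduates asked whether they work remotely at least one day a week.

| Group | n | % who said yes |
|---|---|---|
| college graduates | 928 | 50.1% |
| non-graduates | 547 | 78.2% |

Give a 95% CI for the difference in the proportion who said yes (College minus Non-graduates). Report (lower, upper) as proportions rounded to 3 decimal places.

(-0.328, -0.234)

Each SE is √(p̂(1−p̂)/n): √(0.5010·0.4990/928) = 0.01641 and √(0.7820·0.2180/547) = 0.01765.
SE(p̂₁ − p̂₂) = √(SE₁² + SE₂²) = √(0.0002692881 + 0.0003115225) = 0.02410, since the two samples are independent.
At 95% confidence z* = 1.960; margin = 1.960 × 0.02410 = 0.04724.
The difference is 0.5010 − 0.7820 = -0.2810, so the interval is -0.2810 ± 0.04724 = (-0.328, -0.234).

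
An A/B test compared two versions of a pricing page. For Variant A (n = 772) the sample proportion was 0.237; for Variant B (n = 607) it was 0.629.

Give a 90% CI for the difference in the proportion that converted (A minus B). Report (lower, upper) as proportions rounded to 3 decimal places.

(-0.433, -0.351)

The two standard errors are √(0.2370×0.7630/772) = 0.01530 and √(0.6290×0.3710/607) = 0.01961.
Because the samples are independent, SE_diff = √(0.01530² + 0.01961²) = 0.02487.
Using z* = 1.645 for 90%, ME = 1.645 × 0.02487 = 0.04091.
p̂₁ − p̂₂ = -0.3920; interval -0.3920 ± 0.04091 gives (-0.433, -0.351).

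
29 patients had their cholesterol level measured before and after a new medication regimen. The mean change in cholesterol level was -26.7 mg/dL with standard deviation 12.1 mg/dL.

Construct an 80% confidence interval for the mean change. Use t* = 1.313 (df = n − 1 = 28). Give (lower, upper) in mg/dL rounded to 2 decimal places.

This is a matched-pairs design, so SE = s_d/√n = 12.1/√29 = 2.2469.
Margin = 1.313 × 2.2469 = 2.9502; the interval is -26.7 ± 2.9502 = (-29.65, -23.75).

(-29.65, -23.75)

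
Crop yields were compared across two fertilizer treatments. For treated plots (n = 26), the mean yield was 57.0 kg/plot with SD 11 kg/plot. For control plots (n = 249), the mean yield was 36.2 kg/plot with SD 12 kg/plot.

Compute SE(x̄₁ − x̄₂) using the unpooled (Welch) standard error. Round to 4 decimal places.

SE₁ = s₁/√n₁ = 11/√26 = 2.1573; SE₂ = 12/√249 = 0.7605.
Independent samples, unequal variances: SE_diff = √(SE₁² + SE₂²) = √(4.65394329 + 0.57836025) = 2.2874.

2.2874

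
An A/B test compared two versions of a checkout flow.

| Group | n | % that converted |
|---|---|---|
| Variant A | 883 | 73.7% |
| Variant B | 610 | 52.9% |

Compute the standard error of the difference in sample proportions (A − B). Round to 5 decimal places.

SE₁ = √(p̂₁(1−p̂₁)/n₁) = √(0.7370·0.2630/883) = 0.01482; SE₂ = √(0.5290·0.4710/610) = 0.02021.
Independent samples: SE of the difference = √(SE₁² + SE₂²) = √(0.0002196324 + 0.0004084441) = 0.02506.

0.02506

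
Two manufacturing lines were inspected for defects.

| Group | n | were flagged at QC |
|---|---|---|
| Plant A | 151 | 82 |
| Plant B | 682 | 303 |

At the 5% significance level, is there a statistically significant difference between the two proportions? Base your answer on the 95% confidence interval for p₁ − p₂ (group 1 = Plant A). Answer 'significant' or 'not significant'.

Sample proportions: 82/151 = 0.5430, 303/682 = 0.4443.
Each SE is √(p̂(1−p̂)/n): √(0.5430·0.4570/151) = 0.04054 and √(0.4443·0.5557/682) = 0.01903.
SE(p̂₁ − p̂₂) = √(SE₁² + SE₂²) = √(0.0016434916 + 0.0003621409) = 0.04478, since the two samples are independent.
At 95% confidence z* = 1.960; margin = 1.960 × 0.04478 = 0.08777.
The difference is 0.5430 − 0.4443 = 0.0987, so the interval is 0.0987 ± 0.08777 = (0.01093, 0.18647).
The interval (0.01093, 0.18647) does not contain 0, so the difference is significant.

significant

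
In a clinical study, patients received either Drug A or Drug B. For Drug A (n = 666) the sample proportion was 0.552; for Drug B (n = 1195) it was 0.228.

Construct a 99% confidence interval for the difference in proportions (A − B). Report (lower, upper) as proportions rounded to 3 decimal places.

SE₁ = √(p̂₁(1−p̂₁)/n₁) = √(0.5520·0.4480/666) = 0.01927; SE₂ = √(0.2280·0.7720/1195) = 0.01214.
Independent samples: SE of the difference = √(SE₁² + SE₂²) = √(0.0003713329 + 0.0001473796) = 0.02278.
z* for 99% confidence is 2.576, so the margin of error is 2.576 × 0.02278 = 0.05868.
Point estimate p̂₁ − p̂₂ = 0.5520 − 0.2280 = 0.3240.
0.3240 ± 0.05868 → (0.265, 0.383).

(0.265, 0.383)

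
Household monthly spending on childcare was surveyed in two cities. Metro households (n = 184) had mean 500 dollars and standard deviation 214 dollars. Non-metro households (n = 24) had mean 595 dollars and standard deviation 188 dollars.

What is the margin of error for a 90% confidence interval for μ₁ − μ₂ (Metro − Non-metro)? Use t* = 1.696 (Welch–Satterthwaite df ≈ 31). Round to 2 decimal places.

70.37

SE₁ = s₁/√n₁ = 214/√184 = 15.7763; SE₂ = 188/√24 = 38.3753.
Independent samples, unequal variances: SE_diff = √(SE₁² + SE₂²) = √(248.89164169 + 1472.66365009) = 41.4916.
t* = 1.696, so margin of error = 1.696 × 41.4916 = 70.3698.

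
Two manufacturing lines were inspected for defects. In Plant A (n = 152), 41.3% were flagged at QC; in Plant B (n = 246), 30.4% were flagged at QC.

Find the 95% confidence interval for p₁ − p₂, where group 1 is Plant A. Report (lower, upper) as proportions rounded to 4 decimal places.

Each SE is √(p̂(1−p̂)/n): √(0.4130·0.5870/152) = 0.03994 and √(0.3040·0.6960/246) = 0.02933.
SE(p̂₁ − p̂₂) = √(SE₁² + SE₂²) = √(0.0015952036 + 0.0008602489) = 0.04955, since the two samples are independent.
At 95% confidence z* = 1.960; margin = 1.960 × 0.04955 = 0.09712.
The difference is 0.4130 − 0.3040 = 0.1090, so the interval is 0.1090 ± 0.09712 = (0.0119, 0.2061).

(0.0119, 0.2061)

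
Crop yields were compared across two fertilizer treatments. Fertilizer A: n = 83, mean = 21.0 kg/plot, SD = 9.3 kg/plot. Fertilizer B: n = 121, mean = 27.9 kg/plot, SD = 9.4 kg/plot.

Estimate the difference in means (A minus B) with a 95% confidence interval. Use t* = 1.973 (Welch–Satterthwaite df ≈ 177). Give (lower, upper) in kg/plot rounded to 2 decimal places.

Per-group SEs: s₁/√n₁ = 9.3/√83 = 1.0208, s₂/√n₂ = 9.4/√121 = 0.8545.
Unpooled SE of the difference: √(1.04203264 + 0.73017025) = 1.3312.
Margin of error = t* · SE = 1.973 × 1.3312 = 2.6265.
x̄₁ − x̄₂ = 21.0 − 27.9 = -6.9000.
CI: -6.9000 ± 2.6265 = (-9.53, -4.27).

(-9.53, -4.27)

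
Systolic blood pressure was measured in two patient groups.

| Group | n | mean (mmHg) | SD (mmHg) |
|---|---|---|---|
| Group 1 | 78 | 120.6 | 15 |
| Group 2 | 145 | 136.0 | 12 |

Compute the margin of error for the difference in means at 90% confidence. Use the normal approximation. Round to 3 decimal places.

3.239

Standard errors of each mean: 15/√78 = 1.6984 and 12/√145 = 0.9965.
SE(x̄₁ − x̄₂) = √(1.6984² + 0.9965²) = 1.9692 for independent samples with unequal variances.
With z* = 1.645, the margin is 1.645 × 1.9692 = 3.2393.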